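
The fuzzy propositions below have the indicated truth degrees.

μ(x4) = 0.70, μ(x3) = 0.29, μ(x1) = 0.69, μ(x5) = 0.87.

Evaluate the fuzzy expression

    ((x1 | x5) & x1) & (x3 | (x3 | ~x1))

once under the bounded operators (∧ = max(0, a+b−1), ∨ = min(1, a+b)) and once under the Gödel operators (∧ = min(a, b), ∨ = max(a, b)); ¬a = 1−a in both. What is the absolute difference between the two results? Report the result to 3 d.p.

Under bounded:
  x1 | x5 = min(1, a+b) on (0.69, 0.87) = 1.00
  (x1 | x5) & x1 = max(0, a+b−1) on (1.00, 0.69) = 0.69
  ~x1 = 1 − 0.69 = 0.31
  x3 | ~x1 = min(1, a+b) on (0.29, 0.31) = 0.60
  x3 | (x3 | ~x1) = min(1, a+b) on (0.29, 0.60) = 0.89
  ((x1 | x5) & x1) & (x3 | (x3 | ~x1)) = max(0, a+b−1) on (0.69, 0.89) = 0.58
  → value = 0.5800
Under Gödel:
  x1 | x5 = max(a, b) on (0.69, 0.87) = 0.87
  (x1 | x5) & x1 = min(a, b) on (0.87, 0.69) = 0.69
  ~x1 = 1 − 0.69 = 0.31
  x3 | ~x1 = max(a, b) on (0.29, 0.31) = 0.31
  x3 | (x3 | ~x1) = max(a, b) on (0.29, 0.31) = 0.31
  ((x1 | x5) & x1) & (x3 | (x3 | ~x1)) = min(a, b) on (0.69, 0.31) = 0.31
  → value = 0.3100
|0.5800 − 0.3100| = 0.270

0.270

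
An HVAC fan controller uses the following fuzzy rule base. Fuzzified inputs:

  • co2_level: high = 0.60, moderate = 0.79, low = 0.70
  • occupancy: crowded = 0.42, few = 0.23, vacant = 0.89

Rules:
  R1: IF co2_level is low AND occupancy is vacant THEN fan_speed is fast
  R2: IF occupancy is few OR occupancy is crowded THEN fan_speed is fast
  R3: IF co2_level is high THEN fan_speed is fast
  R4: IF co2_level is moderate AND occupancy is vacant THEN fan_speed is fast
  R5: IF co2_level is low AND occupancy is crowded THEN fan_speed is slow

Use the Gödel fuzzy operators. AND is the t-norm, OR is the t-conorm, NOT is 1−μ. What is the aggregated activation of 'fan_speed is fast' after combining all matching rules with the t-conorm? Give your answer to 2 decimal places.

0.79

R1: low=0.70, vacant=0.89; AND[min(a, b)] → w = 0.70
R2: few=0.23, crowded=0.42; OR[max(a, b)] → w = 0.42
R3: high=0.60 → w = 0.60
R4: moderate=0.79, vacant=0.89; AND[min(a, b)] → w = 0.79
R5: low=0.70, crowded=0.42; AND[min(a, b)] → w = 0.42
Rules with consequent 'fast': {R1, R2, R3, R4} → strengths 0.70, 0.42, 0.60, 0.79
Aggregate via t-conorm [max(a, b)]: 0.79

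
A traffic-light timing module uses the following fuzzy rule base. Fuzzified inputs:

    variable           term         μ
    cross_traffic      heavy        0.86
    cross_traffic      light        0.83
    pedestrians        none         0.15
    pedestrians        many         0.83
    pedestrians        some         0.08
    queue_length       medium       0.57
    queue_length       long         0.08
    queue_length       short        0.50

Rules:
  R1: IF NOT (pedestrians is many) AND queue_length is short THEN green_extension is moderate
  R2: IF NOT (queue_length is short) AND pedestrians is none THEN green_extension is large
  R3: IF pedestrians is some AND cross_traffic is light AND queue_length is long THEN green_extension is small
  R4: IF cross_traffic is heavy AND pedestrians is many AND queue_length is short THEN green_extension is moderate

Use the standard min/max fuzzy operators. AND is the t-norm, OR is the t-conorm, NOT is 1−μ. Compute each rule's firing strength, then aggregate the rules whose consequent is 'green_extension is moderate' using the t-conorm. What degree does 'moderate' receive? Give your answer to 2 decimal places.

R1: ¬many=1−0.83=0.17, short=0.50; AND[min(a, b)] → w = 0.17
R2: ¬short=1−0.50=0.50, none=0.15; AND[min(a, b)] → w = 0.15
R3: some=0.08, light=0.83, long=0.08; AND[min(a, b)] → w = 0.08
R4: heavy=0.86, many=0.83, short=0.50; AND[min(a, b)] → w = 0.50
Rules with consequent 'moderate': {R1, R4} → strengths 0.17, 0.50
Aggregate via t-conorm [max(a, b)]: 0.50

0.50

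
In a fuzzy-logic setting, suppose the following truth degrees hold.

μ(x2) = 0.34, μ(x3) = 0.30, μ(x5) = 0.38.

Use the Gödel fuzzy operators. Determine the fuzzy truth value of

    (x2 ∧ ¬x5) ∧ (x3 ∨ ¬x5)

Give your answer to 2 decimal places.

0.34

¬x5 = 1 − 0.38 = 0.62
x2 ∧ ¬x5 = min(a, b) on (0.34, 0.62) = 0.34
¬x5 = 1 − 0.38 = 0.62
x3 ∨ ¬x5 = max(a, b) on (0.30, 0.62) = 0.62
(x2 ∧ ¬x5) ∧ (x3 ∨ ¬x5) = min(a, b) on (0.34, 0.62) = 0.34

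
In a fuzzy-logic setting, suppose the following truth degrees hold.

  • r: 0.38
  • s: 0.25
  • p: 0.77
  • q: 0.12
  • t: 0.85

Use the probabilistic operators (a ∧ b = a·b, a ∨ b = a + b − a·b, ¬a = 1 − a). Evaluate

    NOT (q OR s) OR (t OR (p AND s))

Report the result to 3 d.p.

0.959

q OR s = a + b − a·b on (0.1200, 0.2500) = 0.3400
NOT (q OR s) = 1 − 0.3400 = 0.6600
p AND s = a·b on (0.7700, 0.2500) = 0.1925
t OR (p AND s) = a + b − a·b on (0.8500, 0.1925) = 0.8789
NOT (q OR s) OR (t OR (p AND s)) = a + b − a·b on (0.6600, 0.8789) = 0.9588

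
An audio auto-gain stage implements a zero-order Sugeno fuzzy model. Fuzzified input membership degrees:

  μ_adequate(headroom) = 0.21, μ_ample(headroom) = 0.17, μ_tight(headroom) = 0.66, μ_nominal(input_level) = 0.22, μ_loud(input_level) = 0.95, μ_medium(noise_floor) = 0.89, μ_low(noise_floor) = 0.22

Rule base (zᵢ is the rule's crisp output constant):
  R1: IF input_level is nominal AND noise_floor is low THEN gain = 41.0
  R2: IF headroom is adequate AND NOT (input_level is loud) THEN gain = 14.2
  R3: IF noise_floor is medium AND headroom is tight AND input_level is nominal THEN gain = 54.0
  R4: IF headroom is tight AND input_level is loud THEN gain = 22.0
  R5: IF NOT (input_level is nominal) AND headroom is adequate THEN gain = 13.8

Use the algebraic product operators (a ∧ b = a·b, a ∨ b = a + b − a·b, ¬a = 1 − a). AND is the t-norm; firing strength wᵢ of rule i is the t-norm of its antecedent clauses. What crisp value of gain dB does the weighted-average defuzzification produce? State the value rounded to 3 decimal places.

25.708

R1 (z=41.0): nominal=0.22, low=0.22; AND[a·b] → w = 0.0484
R2 (z=14.2): adequate=0.21, ¬loud=1−0.95=0.05; AND[a·b] → w = 0.0105
R3 (z=54.0): medium=0.89, tight=0.66, nominal=0.22; AND[a·b] → w = 0.1292
R4 (z=22.0): tight=0.66, loud=0.95; AND[a·b] → w = 0.6270
R5 (z=13.8): ¬nominal=1−0.22=0.78, adequate=0.21; AND[a·b] → w = 0.1638
Weighted average = (0.0484·41.0 + 0.0105·14.2 + 0.1292·54.0 + 0.6270·22.0 + 0.1638·13.8) / (0.0484 + 0.0105 + 0.1292 + 0.6270 + 0.1638)
  = 25.1663 / 0.9789 = 25.708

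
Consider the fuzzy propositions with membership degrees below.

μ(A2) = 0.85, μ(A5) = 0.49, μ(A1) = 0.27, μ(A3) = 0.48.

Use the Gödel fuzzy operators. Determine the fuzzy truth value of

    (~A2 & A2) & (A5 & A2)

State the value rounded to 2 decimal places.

~A2 = 1 − 0.85 = 0.15
~A2 & A2 = min(a, b) on (0.15, 0.85) = 0.15
A5 & A2 = min(a, b) on (0.49, 0.85) = 0.49
(~A2 & A2) & (A5 & A2) = min(a, b) on (0.15, 0.49) = 0.15

0.15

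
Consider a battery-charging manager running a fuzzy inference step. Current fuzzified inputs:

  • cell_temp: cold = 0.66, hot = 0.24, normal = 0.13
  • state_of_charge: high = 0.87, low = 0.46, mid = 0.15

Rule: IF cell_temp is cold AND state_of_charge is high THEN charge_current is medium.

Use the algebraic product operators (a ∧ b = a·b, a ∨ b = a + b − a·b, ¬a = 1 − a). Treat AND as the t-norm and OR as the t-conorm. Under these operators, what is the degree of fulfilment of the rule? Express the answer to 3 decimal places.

firing strength: cold=0.66, high=0.87; AND[a·b] → w = 0.5742

0.574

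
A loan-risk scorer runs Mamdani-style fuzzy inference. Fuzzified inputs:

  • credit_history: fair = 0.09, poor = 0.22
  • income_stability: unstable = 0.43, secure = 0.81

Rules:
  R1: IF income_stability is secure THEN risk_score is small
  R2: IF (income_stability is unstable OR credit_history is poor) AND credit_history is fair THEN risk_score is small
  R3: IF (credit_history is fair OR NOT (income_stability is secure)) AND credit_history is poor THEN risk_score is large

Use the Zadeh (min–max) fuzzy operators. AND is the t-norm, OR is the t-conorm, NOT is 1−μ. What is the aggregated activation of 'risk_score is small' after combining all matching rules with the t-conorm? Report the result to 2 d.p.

0.81

R1: secure=0.81 → w = 0.81
R2: (unstable=0.43 OR poor=0.22) = 0.43; AND[min(a, b)] with fair=0.09 → w = 0.09
R3: (fair=0.09 OR ¬secure=1−0.81=0.19) = 0.19; AND[min(a, b)] with poor=0.22 → w = 0.19
Rules with consequent 'small': {R1, R2} → strengths 0.81, 0.09
Aggregate via t-conorm [max(a, b)]: 0.81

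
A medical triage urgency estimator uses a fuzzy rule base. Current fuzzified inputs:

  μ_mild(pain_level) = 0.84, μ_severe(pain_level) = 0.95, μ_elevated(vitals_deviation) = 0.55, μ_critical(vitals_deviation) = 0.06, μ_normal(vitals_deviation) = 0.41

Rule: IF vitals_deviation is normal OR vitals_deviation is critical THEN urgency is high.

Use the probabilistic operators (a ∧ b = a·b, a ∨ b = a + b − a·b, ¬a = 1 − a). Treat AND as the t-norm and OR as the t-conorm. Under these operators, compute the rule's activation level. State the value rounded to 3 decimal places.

firing strength: normal=0.41, critical=0.06; OR[a + b − a·b] → w = 0.4454

0.445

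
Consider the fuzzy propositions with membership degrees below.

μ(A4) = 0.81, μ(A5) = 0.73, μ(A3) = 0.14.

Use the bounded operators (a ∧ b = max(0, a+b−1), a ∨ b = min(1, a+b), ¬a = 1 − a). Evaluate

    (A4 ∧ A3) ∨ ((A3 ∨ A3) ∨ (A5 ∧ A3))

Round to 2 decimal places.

0.28

A4 ∧ A3 = max(0, a+b−1) on (0.81, 0.14) = 0.00
A3 ∨ A3 = min(1, a+b) on (0.14, 0.14) = 0.28
A5 ∧ A3 = max(0, a+b−1) on (0.73, 0.14) = 0.00
(A3 ∨ A3) ∨ (A5 ∧ A3) = min(1, a+b) on (0.28, 0.00) = 0.28
(A4 ∧ A3) ∨ ((A3 ∨ A3) ∨ (A5 ∧ A3)) = min(1, a+b) on (0.00, 0.28) = 0.28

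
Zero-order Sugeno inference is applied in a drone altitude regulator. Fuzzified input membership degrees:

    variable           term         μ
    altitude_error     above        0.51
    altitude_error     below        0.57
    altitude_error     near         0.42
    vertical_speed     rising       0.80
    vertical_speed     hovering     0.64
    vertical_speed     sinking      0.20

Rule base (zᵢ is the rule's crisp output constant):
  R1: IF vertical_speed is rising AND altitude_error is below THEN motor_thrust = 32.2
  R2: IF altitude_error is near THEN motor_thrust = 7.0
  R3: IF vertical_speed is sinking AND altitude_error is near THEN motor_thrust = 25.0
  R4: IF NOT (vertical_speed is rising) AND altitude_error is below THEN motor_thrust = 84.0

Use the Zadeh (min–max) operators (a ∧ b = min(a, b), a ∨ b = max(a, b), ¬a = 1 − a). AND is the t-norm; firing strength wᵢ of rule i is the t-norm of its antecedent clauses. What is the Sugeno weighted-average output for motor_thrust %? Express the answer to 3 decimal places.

R1 (z=32.2): rising=0.80, below=0.57; AND[min(a, b)] → w = 0.57
R2 (z=7.0): near=0.42 → w = 0.42
R3 (z=25.0): sinking=0.20, near=0.42; AND[min(a, b)] → w = 0.20
R4 (z=84.0): ¬rising=1−0.80=0.20, below=0.57; AND[min(a, b)] → w = 0.20
Weighted average = (0.57·32.2 + 0.42·7.0 + 0.20·25.0 + 0.20·84.0) / (0.57 + 0.42 + 0.20 + 0.20)
  = 43.0940 / 1.3900 = 31.003

31.003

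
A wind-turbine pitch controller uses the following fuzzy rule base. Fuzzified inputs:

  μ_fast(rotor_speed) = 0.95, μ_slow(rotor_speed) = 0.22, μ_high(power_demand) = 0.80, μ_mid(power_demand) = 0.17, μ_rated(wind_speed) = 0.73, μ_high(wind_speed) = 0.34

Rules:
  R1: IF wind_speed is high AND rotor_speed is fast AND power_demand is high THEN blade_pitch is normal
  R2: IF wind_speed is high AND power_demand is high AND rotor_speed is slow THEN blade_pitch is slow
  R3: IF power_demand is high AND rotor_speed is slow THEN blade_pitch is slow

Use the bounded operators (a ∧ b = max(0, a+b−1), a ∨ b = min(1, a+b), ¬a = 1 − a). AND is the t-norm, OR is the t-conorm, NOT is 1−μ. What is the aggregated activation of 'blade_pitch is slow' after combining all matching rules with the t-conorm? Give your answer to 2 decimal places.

0.02

R1: high=0.34, fast=0.95, high=0.80; AND[max(0, a+b−1)] → w = 0.09
R2: high=0.34, high=0.80, slow=0.22; AND[max(0, a+b−1)] → w = 0.00
R3: high=0.80, slow=0.22; AND[max(0, a+b−1)] → w = 0.02
Rules with consequent 'slow': {R2, R3} → strengths 0.00, 0.02
Aggregate via t-conorm [min(1, a+b)]: 0.02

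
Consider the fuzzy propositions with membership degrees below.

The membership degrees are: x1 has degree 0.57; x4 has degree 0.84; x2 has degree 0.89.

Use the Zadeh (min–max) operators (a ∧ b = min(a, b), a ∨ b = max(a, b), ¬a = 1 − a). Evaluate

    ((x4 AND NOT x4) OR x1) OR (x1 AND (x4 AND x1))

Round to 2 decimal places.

0.57

NOT x4 = 1 − 0.84 = 0.16
x4 AND NOT x4 = min(a, b) on (0.84, 0.16) = 0.16
(x4 AND NOT x4) OR x1 = max(a, b) on (0.16, 0.57) = 0.57
x4 AND x1 = min(a, b) on (0.84, 0.57) = 0.57
x1 AND (x4 AND x1) = min(a, b) on (0.57, 0.57) = 0.57
((x4 AND NOT x4) OR x1) OR (x1 AND (x4 AND x1)) = max(a, b) on (0.57, 0.57) = 0.57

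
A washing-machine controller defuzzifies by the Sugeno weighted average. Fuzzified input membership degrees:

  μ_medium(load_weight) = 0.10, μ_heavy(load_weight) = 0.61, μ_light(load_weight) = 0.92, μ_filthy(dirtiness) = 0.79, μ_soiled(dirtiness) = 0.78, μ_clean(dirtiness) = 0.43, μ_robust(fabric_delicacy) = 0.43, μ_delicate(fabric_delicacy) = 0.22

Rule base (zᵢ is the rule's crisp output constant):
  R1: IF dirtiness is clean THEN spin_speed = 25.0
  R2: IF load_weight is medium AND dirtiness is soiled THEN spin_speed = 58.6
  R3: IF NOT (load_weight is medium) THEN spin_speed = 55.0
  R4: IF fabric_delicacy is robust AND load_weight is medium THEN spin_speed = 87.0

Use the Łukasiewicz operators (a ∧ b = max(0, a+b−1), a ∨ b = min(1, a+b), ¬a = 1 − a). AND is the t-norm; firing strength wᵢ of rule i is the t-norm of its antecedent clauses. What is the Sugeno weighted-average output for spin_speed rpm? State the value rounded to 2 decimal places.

R1 (z=25.0): clean=0.43 → w = 0.43
R2 (z=58.6): medium=0.10, soiled=0.78; AND[max(0, a+b−1)] → w = 0.00
R3 (z=55.0): ¬medium=1−0.10=0.90 → w = 0.90
R4 (z=87.0): robust=0.43, medium=0.10; AND[max(0, a+b−1)] → w = 0.00
Weighted average = (0.43·25.0 + 0.00·58.6 + 0.90·55.0 + 0.00·87.0) / (0.43 + 0.00 + 0.90 + 0.00)
  = 60.2500 / 1.3300 = 45.30

45.30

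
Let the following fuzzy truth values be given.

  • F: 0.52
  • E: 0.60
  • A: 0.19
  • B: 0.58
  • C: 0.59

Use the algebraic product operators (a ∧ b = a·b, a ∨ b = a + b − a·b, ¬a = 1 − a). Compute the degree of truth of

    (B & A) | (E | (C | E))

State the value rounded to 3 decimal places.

0.942

B & A = a·b on (0.5800, 0.1900) = 0.1102
C | E = a + b − a·b on (0.5900, 0.6000) = 0.8360
E | (C | E) = a + b − a·b on (0.6000, 0.8360) = 0.9344
(B & A) | (E | (C | E)) = a + b − a·b on (0.1102, 0.9344) = 0.9416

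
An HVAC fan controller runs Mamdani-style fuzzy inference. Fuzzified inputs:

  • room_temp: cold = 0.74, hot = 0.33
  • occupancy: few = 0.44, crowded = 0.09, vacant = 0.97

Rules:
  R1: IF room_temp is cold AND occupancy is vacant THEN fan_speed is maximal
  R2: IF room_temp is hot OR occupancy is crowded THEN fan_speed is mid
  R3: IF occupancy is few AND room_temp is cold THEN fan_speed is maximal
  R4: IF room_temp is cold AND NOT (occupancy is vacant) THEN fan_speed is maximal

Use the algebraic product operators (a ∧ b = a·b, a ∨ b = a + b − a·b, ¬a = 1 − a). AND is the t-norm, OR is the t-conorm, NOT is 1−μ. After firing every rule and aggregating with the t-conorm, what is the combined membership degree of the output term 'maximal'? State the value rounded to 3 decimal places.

0.814

R1: cold=0.74, vacant=0.97; AND[a·b] → w = 0.7178
R2: hot=0.33, crowded=0.09; OR[a + b − a·b] → w = 0.3903
R3: few=0.44, cold=0.74; AND[a·b] → w = 0.3256
R4: cold=0.74, ¬vacant=1−0.97=0.03; AND[a·b] → w = 0.0222
Rules with consequent 'maximal': {R1, R3, R4} → strengths 0.7178, 0.3256, 0.0222
Aggregate via t-conorm [a + b − a·b]: 0.8139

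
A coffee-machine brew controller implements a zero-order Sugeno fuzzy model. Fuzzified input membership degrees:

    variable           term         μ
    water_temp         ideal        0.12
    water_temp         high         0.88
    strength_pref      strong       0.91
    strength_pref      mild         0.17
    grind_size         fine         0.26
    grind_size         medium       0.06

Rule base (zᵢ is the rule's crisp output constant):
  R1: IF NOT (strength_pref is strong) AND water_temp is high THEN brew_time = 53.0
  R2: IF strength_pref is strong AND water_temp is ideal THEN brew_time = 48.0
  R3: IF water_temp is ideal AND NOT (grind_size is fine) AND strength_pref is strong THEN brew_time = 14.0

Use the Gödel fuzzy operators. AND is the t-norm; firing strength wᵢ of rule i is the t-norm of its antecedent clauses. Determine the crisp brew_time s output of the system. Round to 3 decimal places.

37.000

R1 (z=53.0): ¬strong=1−0.91=0.09, high=0.88; AND[min(a, b)] → w = 0.09
R2 (z=48.0): strong=0.91, ideal=0.12; AND[min(a, b)] → w = 0.12
R3 (z=14.0): ideal=0.12, ¬fine=1−0.26=0.74, strong=0.91; AND[min(a, b)] → w = 0.12
Weighted average = (0.09·53.0 + 0.12·48.0 + 0.12·14.0) / (0.09 + 0.12 + 0.12)
  = 12.2100 / 0.3300 = 37.000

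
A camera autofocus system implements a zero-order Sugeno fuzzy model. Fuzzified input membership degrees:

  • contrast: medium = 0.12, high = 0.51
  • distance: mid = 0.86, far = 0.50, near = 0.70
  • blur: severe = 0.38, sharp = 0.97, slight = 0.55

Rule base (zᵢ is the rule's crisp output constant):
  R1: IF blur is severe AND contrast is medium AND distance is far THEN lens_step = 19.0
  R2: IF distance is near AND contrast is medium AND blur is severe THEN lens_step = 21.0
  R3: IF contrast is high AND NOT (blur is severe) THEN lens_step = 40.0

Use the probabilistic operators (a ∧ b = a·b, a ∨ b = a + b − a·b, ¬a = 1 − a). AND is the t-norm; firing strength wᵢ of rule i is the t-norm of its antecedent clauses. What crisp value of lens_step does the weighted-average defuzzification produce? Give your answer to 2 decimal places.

R1 (z=19.0): severe=0.38, medium=0.12, far=0.50; AND[a·b] → w = 0.0228
R2 (z=21.0): near=0.70, medium=0.12, severe=0.38; AND[a·b] → w = 0.0319
R3 (z=40.0): high=0.51, ¬severe=1−0.38=0.62; AND[a·b] → w = 0.3162
Weighted average = (0.0228·19.0 + 0.0319·21.0 + 0.3162·40.0) / (0.0228 + 0.0319 + 0.3162)
  = 13.7515 / 0.3709 = 37.07

37.07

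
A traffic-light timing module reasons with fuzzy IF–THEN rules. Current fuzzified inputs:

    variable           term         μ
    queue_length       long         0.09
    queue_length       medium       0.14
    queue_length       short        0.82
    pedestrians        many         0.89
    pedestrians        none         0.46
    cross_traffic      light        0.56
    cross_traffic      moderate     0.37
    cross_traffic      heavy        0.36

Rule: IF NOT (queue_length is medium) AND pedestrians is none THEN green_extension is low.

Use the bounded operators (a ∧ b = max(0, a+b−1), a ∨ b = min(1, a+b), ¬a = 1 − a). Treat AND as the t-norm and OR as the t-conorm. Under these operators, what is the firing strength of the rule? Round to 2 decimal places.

firing strength: ¬medium=1−0.14=0.86, none=0.46; AND[max(0, a+b−1)] → w = 0.32

0.32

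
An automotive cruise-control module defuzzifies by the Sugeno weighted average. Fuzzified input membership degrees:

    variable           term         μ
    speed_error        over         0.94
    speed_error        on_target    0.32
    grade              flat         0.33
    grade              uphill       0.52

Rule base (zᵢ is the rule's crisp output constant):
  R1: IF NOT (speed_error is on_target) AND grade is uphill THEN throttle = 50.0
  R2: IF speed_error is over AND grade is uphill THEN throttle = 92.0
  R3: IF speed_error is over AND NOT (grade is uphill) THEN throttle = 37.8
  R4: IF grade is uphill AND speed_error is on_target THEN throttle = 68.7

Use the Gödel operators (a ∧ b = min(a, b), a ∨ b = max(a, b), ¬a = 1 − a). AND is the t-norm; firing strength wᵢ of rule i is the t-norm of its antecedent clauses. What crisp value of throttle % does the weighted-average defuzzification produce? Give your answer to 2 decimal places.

61.94

R1 (z=50.0): ¬on_target=1−0.32=0.68, uphill=0.52; AND[min(a, b)] → w = 0.52
R2 (z=92.0): over=0.94, uphill=0.52; AND[min(a, b)] → w = 0.52
R3 (z=37.8): over=0.94, ¬uphill=1−0.52=0.48; AND[min(a, b)] → w = 0.48
R4 (z=68.7): uphill=0.52, on_target=0.32; AND[min(a, b)] → w = 0.32
Weighted average = (0.52·50.0 + 0.52·92.0 + 0.48·37.8 + 0.32·68.7) / (0.52 + 0.52 + 0.48 + 0.32)
  = 113.9680 / 1.8400 = 61.94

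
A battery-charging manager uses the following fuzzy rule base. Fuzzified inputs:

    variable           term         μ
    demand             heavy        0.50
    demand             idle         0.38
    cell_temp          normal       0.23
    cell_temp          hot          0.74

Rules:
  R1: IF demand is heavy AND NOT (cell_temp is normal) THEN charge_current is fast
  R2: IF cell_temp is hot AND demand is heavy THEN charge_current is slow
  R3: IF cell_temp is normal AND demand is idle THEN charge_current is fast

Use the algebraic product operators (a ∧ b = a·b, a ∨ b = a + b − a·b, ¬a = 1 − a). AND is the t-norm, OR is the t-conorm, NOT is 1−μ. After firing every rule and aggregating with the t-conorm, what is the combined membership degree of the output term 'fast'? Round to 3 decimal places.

R1: heavy=0.50, ¬normal=1−0.23=0.77; AND[a·b] → w = 0.3850
R2: hot=0.74, heavy=0.50; AND[a·b] → w = 0.3700
R3: normal=0.23, idle=0.38; AND[a·b] → w = 0.0874
Rules with consequent 'fast': {R1, R3} → strengths 0.3850, 0.0874
Aggregate via t-conorm [a + b − a·b]: 0.4388

0.439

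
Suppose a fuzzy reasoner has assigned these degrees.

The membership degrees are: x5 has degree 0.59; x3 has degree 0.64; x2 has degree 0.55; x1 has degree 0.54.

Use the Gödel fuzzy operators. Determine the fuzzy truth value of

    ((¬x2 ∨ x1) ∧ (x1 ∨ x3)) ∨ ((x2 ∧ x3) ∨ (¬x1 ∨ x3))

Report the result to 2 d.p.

0.64

¬x2 = 1 − 0.55 = 0.45
¬x2 ∨ x1 = max(a, b) on (0.45, 0.54) = 0.54
x1 ∨ x3 = max(a, b) on (0.54, 0.64) = 0.64
(¬x2 ∨ x1) ∧ (x1 ∨ x3) = min(a, b) on (0.54, 0.64) = 0.54
x2 ∧ x3 = min(a, b) on (0.55, 0.64) = 0.55
¬x1 = 1 − 0.54 = 0.46
¬x1 ∨ x3 = max(a, b) on (0.46, 0.64) = 0.64
(x2 ∧ x3) ∨ (¬x1 ∨ x3) = max(a, b) on (0.55, 0.64) = 0.64
((¬x2 ∨ x1) ∧ (x1 ∨ x3)) ∨ ((x2 ∧ x3) ∨ (¬x1 ∨ x3)) = max(a, b) on (0.54, 0.64) = 0.64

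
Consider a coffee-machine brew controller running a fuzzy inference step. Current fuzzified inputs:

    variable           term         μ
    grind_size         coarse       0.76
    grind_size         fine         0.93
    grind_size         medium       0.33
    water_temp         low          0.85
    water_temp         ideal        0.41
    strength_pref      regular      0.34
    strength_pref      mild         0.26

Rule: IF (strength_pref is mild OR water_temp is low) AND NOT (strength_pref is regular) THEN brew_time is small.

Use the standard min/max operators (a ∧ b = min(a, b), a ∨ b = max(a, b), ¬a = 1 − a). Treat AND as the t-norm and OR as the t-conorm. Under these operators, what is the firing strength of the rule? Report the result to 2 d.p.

firing strength: (mild=0.26 OR low=0.85) = 0.85; AND[min(a, b)] with ¬regular=1−0.34=0.66 → w = 0.66

0.66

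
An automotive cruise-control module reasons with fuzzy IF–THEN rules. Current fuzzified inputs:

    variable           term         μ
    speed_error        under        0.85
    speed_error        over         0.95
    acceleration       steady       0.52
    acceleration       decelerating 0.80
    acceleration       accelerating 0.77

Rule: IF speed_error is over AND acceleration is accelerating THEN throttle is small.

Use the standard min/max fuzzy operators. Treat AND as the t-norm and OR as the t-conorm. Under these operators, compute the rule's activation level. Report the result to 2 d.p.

firing strength: over=0.95, accelerating=0.77; AND[min(a, b)] → w = 0.77

0.77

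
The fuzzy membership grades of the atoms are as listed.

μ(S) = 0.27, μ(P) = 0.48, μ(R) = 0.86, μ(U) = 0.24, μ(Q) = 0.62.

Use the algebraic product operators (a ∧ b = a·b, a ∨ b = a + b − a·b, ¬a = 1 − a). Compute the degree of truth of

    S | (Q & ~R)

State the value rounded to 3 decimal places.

0.333

~R = 1 − 0.8600 = 0.1400
Q & ~R = a·b on (0.6200, 0.1400) = 0.0868
S | (Q & ~R) = a + b − a·b on (0.2700, 0.0868) = 0.3334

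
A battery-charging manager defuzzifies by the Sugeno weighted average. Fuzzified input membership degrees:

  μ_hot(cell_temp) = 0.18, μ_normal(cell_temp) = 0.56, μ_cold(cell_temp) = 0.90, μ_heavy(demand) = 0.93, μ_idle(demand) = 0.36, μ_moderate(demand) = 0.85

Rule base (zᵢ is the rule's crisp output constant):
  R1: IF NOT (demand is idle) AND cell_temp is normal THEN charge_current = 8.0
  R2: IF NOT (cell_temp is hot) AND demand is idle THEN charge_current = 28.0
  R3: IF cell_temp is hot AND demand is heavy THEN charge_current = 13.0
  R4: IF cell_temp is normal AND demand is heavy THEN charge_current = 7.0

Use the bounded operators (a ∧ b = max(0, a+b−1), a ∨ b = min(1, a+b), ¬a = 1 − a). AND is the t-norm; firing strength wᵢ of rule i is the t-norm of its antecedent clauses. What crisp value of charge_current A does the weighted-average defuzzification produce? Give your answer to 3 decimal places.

R1 (z=8.0): ¬idle=1−0.36=0.64, normal=0.56; AND[max(0, a+b−1)] → w = 0.20
R2 (z=28.0): ¬hot=1−0.18=0.82, idle=0.36; AND[max(0, a+b−1)] → w = 0.18
R3 (z=13.0): hot=0.18, heavy=0.93; AND[max(0, a+b−1)] → w = 0.11
R4 (z=7.0): normal=0.56, heavy=0.93; AND[max(0, a+b−1)] → w = 0.49
Weighted average = (0.20·8.0 + 0.18·28.0 + 0.11·13.0 + 0.49·7.0) / (0.20 + 0.18 + 0.11 + 0.49)
  = 11.5000 / 0.9800 = 11.735

11.735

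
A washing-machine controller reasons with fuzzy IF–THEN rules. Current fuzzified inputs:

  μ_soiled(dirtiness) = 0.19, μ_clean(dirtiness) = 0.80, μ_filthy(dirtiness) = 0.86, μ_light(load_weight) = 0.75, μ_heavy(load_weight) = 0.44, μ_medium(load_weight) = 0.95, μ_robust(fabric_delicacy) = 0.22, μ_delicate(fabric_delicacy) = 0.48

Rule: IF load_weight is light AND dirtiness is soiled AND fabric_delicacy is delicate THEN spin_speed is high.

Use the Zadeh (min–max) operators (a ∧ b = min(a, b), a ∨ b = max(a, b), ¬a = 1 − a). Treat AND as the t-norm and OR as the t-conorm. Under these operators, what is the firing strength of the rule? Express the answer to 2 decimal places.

0.19

firing strength: light=0.75, soiled=0.19, delicate=0.48; AND[min(a, b)] → w = 0.19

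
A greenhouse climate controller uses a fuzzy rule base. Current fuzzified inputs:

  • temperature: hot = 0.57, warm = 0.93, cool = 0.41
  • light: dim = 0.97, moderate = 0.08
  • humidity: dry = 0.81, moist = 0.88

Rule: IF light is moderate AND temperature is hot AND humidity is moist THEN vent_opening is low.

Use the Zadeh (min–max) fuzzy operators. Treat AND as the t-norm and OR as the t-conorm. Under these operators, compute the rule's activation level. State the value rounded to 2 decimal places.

firing strength: moderate=0.08, hot=0.57, moist=0.88; AND[min(a, b)] → w = 0.08

0.08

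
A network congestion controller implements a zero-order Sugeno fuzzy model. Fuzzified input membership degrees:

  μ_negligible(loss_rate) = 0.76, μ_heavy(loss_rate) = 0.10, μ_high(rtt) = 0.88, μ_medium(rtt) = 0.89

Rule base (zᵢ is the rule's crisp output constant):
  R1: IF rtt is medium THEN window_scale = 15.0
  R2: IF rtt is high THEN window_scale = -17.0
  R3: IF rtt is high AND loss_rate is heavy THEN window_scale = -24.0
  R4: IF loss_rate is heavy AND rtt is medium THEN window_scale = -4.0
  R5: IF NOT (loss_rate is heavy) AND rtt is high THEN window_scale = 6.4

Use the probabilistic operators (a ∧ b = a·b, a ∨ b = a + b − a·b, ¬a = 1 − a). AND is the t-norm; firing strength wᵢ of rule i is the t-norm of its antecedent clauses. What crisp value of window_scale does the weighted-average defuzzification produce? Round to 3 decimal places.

R1 (z=15.0): medium=0.89 → w = 0.8900
R2 (z=-17.0): high=0.88 → w = 0.8800
R3 (z=-24.0): high=0.88, heavy=0.10; AND[a·b] → w = 0.0880
R4 (z=-4.0): heavy=0.10, medium=0.89; AND[a·b] → w = 0.0890
R5 (z=6.4): ¬heavy=1−0.10=0.90, high=0.88; AND[a·b] → w = 0.7920
Weighted average = (0.8900·15.0 + 0.8800·-17.0 + 0.0880·-24.0 + 0.0890·-4.0 + 0.7920·6.4) / (0.8900 + 0.8800 + 0.0880 + 0.0890 + 0.7920)
  = 0.9908 / 2.7390 = 0.362

0.362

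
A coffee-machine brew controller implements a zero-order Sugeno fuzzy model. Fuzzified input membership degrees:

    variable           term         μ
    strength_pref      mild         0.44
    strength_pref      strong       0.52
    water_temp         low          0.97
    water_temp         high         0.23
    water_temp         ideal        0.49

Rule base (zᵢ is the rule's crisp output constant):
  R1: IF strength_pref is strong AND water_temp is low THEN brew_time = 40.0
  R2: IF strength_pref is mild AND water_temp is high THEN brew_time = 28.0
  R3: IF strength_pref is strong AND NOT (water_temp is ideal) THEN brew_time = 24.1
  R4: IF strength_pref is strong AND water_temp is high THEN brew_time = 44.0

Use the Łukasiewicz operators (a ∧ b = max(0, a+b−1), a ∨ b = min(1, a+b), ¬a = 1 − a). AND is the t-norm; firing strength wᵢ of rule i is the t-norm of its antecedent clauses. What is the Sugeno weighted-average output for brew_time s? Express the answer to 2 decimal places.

R1 (z=40.0): strong=0.52, low=0.97; AND[max(0, a+b−1)] → w = 0.49
R2 (z=28.0): mild=0.44, high=0.23; AND[max(0, a+b−1)] → w = 0.00
R3 (z=24.1): strong=0.52, ¬ideal=1−0.49=0.51; AND[max(0, a+b−1)] → w = 0.03
R4 (z=44.0): strong=0.52, high=0.23; AND[max(0, a+b−1)] → w = 0.00
Weighted average = (0.49·40.0 + 0.00·28.0 + 0.03·24.1 + 0.00·44.0) / (0.49 + 0.00 + 0.03 + 0.00)
  = 20.3230 / 0.5200 = 39.08

39.08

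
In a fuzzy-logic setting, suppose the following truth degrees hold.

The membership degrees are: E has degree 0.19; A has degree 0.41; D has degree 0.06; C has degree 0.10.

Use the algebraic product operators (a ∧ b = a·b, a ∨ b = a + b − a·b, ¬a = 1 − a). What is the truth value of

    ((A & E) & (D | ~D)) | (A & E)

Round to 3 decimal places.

A & E = a·b on (0.4100, 0.1900) = 0.0779
~D = 1 − 0.0600 = 0.9400
D | ~D = a + b − a·b on (0.0600, 0.9400) = 0.9436
(A & E) & (D | ~D) = a·b on (0.0779, 0.9436) = 0.0735
A & E = a·b on (0.4100, 0.1900) = 0.0779
((A & E) & (D | ~D)) | (A & E) = a + b − a·b on (0.0735, 0.0779) = 0.1457

0.146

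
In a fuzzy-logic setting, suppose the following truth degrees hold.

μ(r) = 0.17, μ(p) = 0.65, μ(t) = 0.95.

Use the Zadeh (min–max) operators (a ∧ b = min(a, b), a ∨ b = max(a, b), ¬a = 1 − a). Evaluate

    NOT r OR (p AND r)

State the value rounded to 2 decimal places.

0.83

NOT r = 1 − 0.17 = 0.83
p AND r = min(a, b) on (0.65, 0.17) = 0.17
NOT r OR (p AND r) = max(a, b) on (0.83, 0.17) = 0.83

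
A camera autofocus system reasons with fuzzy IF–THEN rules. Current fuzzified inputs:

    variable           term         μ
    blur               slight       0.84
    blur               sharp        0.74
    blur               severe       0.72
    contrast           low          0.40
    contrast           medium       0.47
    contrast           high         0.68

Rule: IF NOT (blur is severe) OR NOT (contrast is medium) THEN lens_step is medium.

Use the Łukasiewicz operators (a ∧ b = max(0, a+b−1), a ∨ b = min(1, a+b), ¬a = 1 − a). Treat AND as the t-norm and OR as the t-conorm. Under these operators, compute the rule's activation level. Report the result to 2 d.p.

firing strength: ¬severe=1−0.72=0.28, ¬medium=1−0.47=0.53; OR[min(1, a+b)] → w = 0.81

0.81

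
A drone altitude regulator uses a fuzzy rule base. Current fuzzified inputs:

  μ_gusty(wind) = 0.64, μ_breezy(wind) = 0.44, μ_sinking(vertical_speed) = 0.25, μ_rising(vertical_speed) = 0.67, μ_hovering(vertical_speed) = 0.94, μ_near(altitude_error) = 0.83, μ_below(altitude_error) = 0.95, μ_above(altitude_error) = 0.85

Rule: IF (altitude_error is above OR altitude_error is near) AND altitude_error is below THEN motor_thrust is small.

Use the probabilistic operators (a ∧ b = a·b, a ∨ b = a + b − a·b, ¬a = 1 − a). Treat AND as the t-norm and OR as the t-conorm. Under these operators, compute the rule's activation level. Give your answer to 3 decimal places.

firing strength: (above=0.85 OR near=0.83) = 0.9745; AND[a·b] with below=0.95 → w = 0.9258

0.926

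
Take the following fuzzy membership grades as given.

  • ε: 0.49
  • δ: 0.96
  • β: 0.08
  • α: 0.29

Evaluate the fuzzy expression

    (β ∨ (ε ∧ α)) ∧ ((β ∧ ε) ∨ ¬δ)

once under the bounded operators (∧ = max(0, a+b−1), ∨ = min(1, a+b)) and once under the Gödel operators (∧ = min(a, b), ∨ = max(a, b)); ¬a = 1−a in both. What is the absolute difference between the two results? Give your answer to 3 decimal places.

0.080

Under bounded:
  ε ∧ α = max(0, a+b−1) on (0.49, 0.29) = 0.00
  β ∨ (ε ∧ α) = min(1, a+b) on (0.08, 0.00) = 0.08
  β ∧ ε = max(0, a+b−1) on (0.08, 0.49) = 0.00
  ¬δ = 1 − 0.96 = 0.04
  (β ∧ ε) ∨ ¬δ = min(1, a+b) on (0.00, 0.04) = 0.04
  (β ∨ (ε ∧ α)) ∧ ((β ∧ ε) ∨ ¬δ) = max(0, a+b−1) on (0.08, 0.04) = 0.00
  → value = 0.0000
Under Gödel:
  ε ∧ α = min(a, b) on (0.49, 0.29) = 0.29
  β ∨ (ε ∧ α) = max(a, b) on (0.08, 0.29) = 0.29
  β ∧ ε = min(a, b) on (0.08, 0.49) = 0.08
  ¬δ = 1 − 0.96 = 0.04
  (β ∧ ε) ∨ ¬δ = max(a, b) on (0.08, 0.04) = 0.08
  (β ∨ (ε ∧ α)) ∧ ((β ∧ ε) ∨ ¬δ) = min(a, b) on (0.29, 0.08) = 0.08
  → value = 0.0800
|0.0000 − 0.0800| = 0.080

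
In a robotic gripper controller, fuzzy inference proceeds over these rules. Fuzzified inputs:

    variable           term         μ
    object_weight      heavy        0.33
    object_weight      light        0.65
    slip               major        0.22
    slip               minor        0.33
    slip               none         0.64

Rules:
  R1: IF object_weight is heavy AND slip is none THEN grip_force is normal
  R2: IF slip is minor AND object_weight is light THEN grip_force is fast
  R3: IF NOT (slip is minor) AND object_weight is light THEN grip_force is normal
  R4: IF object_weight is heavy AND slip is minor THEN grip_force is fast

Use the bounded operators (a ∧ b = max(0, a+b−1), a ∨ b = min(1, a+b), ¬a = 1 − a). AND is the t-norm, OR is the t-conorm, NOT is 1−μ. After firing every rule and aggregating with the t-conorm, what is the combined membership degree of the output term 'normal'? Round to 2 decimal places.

R1: heavy=0.33, none=0.64; AND[max(0, a+b−1)] → w = 0.00
R2: minor=0.33, light=0.65; AND[max(0, a+b−1)] → w = 0.00
R3: ¬minor=1−0.33=0.67, light=0.65; AND[max(0, a+b−1)] → w = 0.32
R4: heavy=0.33, minor=0.33; AND[max(0, a+b−1)] → w = 0.00
Rules with consequent 'normal': {R1, R3} → strengths 0.00, 0.32
Aggregate via t-conorm [min(1, a+b)]: 0.32

0.32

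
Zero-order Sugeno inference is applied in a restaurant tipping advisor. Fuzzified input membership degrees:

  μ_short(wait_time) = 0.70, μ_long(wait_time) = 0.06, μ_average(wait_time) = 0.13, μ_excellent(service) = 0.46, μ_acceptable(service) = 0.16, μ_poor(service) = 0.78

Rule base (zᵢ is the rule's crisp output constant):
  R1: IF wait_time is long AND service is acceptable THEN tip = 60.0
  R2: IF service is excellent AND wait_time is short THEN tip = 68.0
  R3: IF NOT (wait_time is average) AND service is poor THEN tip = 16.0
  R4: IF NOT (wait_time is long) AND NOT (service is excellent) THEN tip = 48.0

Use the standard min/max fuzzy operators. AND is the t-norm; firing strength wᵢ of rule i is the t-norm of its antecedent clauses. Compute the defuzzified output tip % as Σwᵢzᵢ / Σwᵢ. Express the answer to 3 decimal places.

R1 (z=60.0): long=0.06, acceptable=0.16; AND[min(a, b)] → w = 0.06
R2 (z=68.0): excellent=0.46, short=0.70; AND[min(a, b)] → w = 0.46
R3 (z=16.0): ¬average=1−0.13=0.87, poor=0.78; AND[min(a, b)] → w = 0.78
R4 (z=48.0): ¬long=1−0.06=0.94, ¬excellent=1−0.46=0.54; AND[min(a, b)] → w = 0.54
Weighted average = (0.06·60.0 + 0.46·68.0 + 0.78·16.0 + 0.54·48.0) / (0.06 + 0.46 + 0.78 + 0.54)
  = 73.2800 / 1.8400 = 39.826

39.826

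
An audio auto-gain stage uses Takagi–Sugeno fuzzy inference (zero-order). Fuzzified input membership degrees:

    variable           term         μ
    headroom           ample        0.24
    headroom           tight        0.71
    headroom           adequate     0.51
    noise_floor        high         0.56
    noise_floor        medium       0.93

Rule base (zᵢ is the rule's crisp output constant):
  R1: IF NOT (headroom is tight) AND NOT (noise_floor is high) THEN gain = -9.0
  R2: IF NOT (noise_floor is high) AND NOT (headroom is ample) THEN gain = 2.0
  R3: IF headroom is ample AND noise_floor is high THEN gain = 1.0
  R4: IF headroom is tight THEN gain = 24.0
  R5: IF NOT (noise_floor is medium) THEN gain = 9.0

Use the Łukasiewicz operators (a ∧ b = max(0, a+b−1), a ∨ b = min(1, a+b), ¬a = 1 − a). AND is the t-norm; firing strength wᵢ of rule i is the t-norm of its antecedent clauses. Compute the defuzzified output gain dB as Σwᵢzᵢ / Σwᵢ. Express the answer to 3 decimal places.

R1 (z=-9.0): ¬tight=1−0.71=0.29, ¬high=1−0.56=0.44; AND[max(0, a+b−1)] → w = 0.00
R2 (z=2.0): ¬high=1−0.56=0.44, ¬ample=1−0.24=0.76; AND[max(0, a+b−1)] → w = 0.20
R3 (z=1.0): ample=0.24, high=0.56; AND[max(0, a+b−1)] → w = 0.00
R4 (z=24.0): tight=0.71 → w = 0.71
R5 (z=9.0): ¬medium=1−0.93=0.07 → w = 0.07
Weighted average = (0.00·-9.0 + 0.20·2.0 + 0.00·1.0 + 0.71·24.0 + 0.07·9.0) / (0.00 + 0.20 + 0.00 + 0.71 + 0.07)
  = 18.0700 / 0.9800 = 18.439

18.439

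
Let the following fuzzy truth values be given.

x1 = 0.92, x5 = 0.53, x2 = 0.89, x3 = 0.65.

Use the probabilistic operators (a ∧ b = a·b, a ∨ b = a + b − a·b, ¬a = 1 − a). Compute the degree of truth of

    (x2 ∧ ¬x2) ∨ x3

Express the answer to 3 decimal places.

¬x2 = 1 − 0.8900 = 0.1100
x2 ∧ ¬x2 = a·b on (0.8900, 0.1100) = 0.0979
(x2 ∧ ¬x2) ∨ x3 = a + b − a·b on (0.0979, 0.6500) = 0.6843

0.684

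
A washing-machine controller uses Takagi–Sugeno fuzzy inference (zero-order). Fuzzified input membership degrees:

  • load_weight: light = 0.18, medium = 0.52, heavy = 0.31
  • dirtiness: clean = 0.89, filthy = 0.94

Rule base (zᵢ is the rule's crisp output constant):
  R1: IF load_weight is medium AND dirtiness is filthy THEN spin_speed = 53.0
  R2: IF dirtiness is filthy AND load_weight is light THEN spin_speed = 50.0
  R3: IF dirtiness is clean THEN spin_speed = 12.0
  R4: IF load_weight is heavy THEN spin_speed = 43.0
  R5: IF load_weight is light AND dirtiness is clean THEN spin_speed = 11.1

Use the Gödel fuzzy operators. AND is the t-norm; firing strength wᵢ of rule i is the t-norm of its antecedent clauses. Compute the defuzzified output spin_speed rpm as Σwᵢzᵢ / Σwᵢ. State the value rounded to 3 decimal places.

R1 (z=53.0): medium=0.52, filthy=0.94; AND[min(a, b)] → w = 0.52
R2 (z=50.0): filthy=0.94, light=0.18; AND[min(a, b)] → w = 0.18
R3 (z=12.0): clean=0.89 → w = 0.89
R4 (z=43.0): heavy=0.31 → w = 0.31
R5 (z=11.1): light=0.18, clean=0.89; AND[min(a, b)] → w = 0.18
Weighted average = (0.52·53.0 + 0.18·50.0 + 0.89·12.0 + 0.31·43.0 + 0.18·11.1) / (0.52 + 0.18 + 0.89 + 0.31 + 0.18)
  = 62.5680 / 2.0800 = 30.081

30.081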